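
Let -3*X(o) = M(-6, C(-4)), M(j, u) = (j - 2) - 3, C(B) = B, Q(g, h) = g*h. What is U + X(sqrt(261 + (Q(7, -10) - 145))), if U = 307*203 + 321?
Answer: 187937/3 ≈ 62646.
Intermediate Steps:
M(j, u) = -5 + j (M(j, u) = (-2 + j) - 3 = -5 + j)
X(o) = 11/3 (X(o) = -(-5 - 6)/3 = -1/3*(-11) = 11/3)
U = 62642 (U = 62321 + 321 = 62642)
U + X(sqrt(261 + (Q(7, -10) - 145))) = 62642 + 11/3 = 187937/3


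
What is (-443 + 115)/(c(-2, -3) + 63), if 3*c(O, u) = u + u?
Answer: -328/61 ≈ -5.3771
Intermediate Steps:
c(O, u) = 2*u/3 (c(O, u) = (u + u)/3 = (2*u)/3 = 2*u/3)
(-443 + 115)/(c(-2, -3) + 63) = (-443 + 115)/((⅔)*(-3) + 63) = -328/(-2 + 63) = -328/61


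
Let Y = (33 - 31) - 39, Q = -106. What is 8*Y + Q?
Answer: -402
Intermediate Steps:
Y = -37 (Y = 2 - 39 = -37)
8*Y + Q = 8*(-37) - 106 = -296 - 106 = -402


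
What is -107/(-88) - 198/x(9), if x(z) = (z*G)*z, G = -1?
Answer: 2899/792 ≈ 3.6604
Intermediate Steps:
x(z) = -z² (x(z) = (z*(-1))*z = (-z)*z = -z²)
-107/(-88) - 198/x(9) = -107/(-88) - 198/((-1*9²)) = -107*(-1/88) - 198/((-1*81)) = 107/88 - 198/(-81) = 107/88 - 198*(-1/81) = 107/88 + 22/9 = 2899/792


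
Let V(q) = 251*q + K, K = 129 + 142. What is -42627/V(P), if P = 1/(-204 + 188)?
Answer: -682032/4085 ≈ -166.96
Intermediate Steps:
K = 271
P = -1/16 (P = 1/(-16) = -1/16 ≈ -0.062500)
V(q) = 271 + 251*q (V(q) = 251*q + 271 = 271 + 251*q)
-42627/V(P) = -42627/(271 + 251*(-1/16)) = -42627/(271 - 251/16) = -42627/4085/16 = -42627*16/4085 = -682032/4085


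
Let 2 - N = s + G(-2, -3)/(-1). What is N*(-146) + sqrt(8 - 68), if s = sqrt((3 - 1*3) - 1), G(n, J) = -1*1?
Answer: -146 + 146*I + 2*I*sqrt(15) ≈ -146.0 + 153.75*I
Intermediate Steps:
G(n, J) = -1
s = I (s = sqrt((3 - 3) - 1) = sqrt(0 - 1) = sqrt(-1) = I ≈ 1.0*I)
N = 1 - I (N = 2 - (I - 1/(-1)) = 2 - (I - 1*(-1)) = 2 - (I + 1) = 2 - (1 + I) = 2 + (-1 - I) = 1 - I ≈ 1.0 - 1.0*I)
N*(-146) + sqrt(8 - 68) = (1 - I)*(-146) + sqrt(8 - 68) = (-146 + 146*I) + sqrt(-60) = (-146 + 146*I) + 2*I*sqrt(15) = -146 + 146*I + 2*I*sqrt(15)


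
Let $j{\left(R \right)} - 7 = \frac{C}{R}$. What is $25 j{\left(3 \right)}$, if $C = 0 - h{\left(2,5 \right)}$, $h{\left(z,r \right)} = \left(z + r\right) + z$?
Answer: $100$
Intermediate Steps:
$h{\left(z,r \right)} = r + 2 z$ ($h{\left(z,r \right)} = \left(r + z\right) + z = r + 2 z$)
$C = -9$ ($C = 0 - \left(5 + 2 \cdot 2\right) = 0 - \left(5 + 4\right) = 0 - 9 = -9$)
$j{\left(R \right)} = 7 - \frac{9}{R}$
$25 j{\left(3 \right)} = 25 \left(7 - \frac{9}{3}\right) = 25 \left(7 - 3\right) = 25 \cdot 4 = 100$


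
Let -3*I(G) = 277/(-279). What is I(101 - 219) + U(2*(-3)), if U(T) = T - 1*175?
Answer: -151220/837 ≈ -180.67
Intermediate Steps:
U(T) = -175 + T (U(T) = T - 175 = -175 + T)
I(G) = 277/837 (I(G) = -277/(3*(-279)) = -277*(-1)/(3*279) = -⅓*(-277/279) = 277/837)
I(101 - 219) + U(2*(-3)) = 277/837 + (-175 + 2*(-3)) = 277/837 + (-175 - 6) = 277/837 - 181 = -151220/837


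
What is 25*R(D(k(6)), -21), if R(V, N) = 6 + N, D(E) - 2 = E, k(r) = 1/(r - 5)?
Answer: -375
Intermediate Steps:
k(r) = 1/(-5 + r)
D(E) = 2 + E
25*R(D(k(6)), -21) = 25*(6 - 21) = 25*(-15) = -375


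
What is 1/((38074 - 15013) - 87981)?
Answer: -1/64920 ≈ -1.5404e-5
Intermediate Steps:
1/((38074 - 15013) - 87981) = 1/(23061 - 87981) = 1/(-64920) = -1/64920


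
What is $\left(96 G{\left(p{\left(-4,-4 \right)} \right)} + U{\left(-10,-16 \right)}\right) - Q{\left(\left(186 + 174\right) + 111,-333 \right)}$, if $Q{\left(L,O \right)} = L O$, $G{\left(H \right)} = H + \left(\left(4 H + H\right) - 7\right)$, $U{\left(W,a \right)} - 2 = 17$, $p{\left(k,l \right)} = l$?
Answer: $153886$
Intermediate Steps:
$U{\left(W,a \right)} = 19$ ($U{\left(W,a \right)} = 2 + 17 = 19$)
$G{\left(H \right)} = -7 + 6 H$ ($G{\left(H \right)} = H + \left(5 H - 7\right) = H + \left(-7 + 5 H\right) = -7 + 6 H$)
$\left(96 G{\left(p{\left(-4,-4 \right)} \right)} + U{\left(-10,-16 \right)}\right) - Q{\left(\left(186 + 174\right) + 111,-333 \right)} = \left(96 \left(-7 + 6 \left(-4\right)\right) + 19\right) - \left(\left(186 + 174\right) + 111\right) \left(-333\right) = \left(96 \left(-7 - 24\right) + 19\right) - \left(360 + 111\right) \left(-333\right) = \left(96 \left(-31\right) + 19\right) - 471 \left(-333\right) = \left(-2976 + 19\right) - -156843 = -2957 + 156843 = 153886$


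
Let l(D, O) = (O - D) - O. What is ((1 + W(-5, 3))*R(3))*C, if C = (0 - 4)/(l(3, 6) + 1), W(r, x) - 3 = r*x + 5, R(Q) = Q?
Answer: -36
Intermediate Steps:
W(r, x) = 8 + r*x (W(r, x) = 3 + (r*x + 5) = 3 + (5 + r*x) = 8 + r*x)
l(D, O) = -D
C = 2 (C = (0 - 4)/(-1*3 + 1) = -4/(-3 + 1) = -4/(-2) = -4*(-½) = 2)
((1 + W(-5, 3))*R(3))*C = ((1 + (8 - 5*3))*3)*2 = ((1 + (8 - 15))*3)*2 = ((1 - 7)*3)*2 = -6*3*2 = -18*2 = -36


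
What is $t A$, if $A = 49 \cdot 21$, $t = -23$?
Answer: $-23667$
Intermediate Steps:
$A = 1029$
$t A = \left(-23\right) 1029 = -23667$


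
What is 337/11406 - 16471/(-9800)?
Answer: 13655059/7984200 ≈ 1.7103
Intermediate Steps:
337/11406 - 16471/(-9800) = 337*(1/11406) - 16471*(-1/9800) = 337/11406 + 2353/1400 = 13655059/7984200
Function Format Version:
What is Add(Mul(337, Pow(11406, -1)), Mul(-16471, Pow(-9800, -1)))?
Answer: Rational(13655059, 7984200) ≈ 1.7103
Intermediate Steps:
Add(Mul(337, Pow(11406, -1)), Mul(-16471, Pow(-9800, -1))) = Add(Mul(337, Rational(1, 11406)), Mul(-16471, Rational(-1, 9800))) = Add(Rational(337, 11406), Rational(2353, 1400)) = Rational(13655059, 7984200)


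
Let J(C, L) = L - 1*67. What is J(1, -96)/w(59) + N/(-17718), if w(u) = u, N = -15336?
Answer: -330535/174227 ≈ -1.8972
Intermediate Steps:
J(C, L) = -67 + L (J(C, L) = L - 67 = -67 + L)
J(1, -96)/w(59) + N/(-17718) = (-67 - 96)/59 - 15336/(-17718) = -163*1/59 - 15336*(-1/17718) = -163/59 + 2556/2953 = -330535/174227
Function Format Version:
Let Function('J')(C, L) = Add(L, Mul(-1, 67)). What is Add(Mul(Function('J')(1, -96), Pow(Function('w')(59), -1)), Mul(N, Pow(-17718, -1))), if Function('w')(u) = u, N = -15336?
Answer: Rational(-330535, 174227) ≈ -1.8972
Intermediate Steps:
Function('J')(C, L) = Add(-67, L) (Function('J')(C, L) = Add(L, -67) = Add(-67, L))
Add(Mul(Function('J')(1, -96), Pow(Function('w')(59), -1)), Mul(N, Pow(-17718, -1))) = Add(Mul(Add(-67, -96), Pow(59, -1)), Mul(-15336, Pow(-17718, -1))) = Add(Mul(-163, Rational(1, 59)), Mul(-15336, Rational(-1, 17718))) = Add(Rational(-163, 59), Rational(2556, 2953)) = Rational(-330535, 174227)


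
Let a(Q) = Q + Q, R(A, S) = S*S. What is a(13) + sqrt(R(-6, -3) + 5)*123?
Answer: 26 + 123*sqrt(14) ≈ 486.22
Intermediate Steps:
R(A, S) = S**2
a(Q) = 2*Q
a(13) + sqrt(R(-6, -3) + 5)*123 = 2*13 + sqrt((-3)**2 + 5)*123 = 26 + sqrt(9 + 5)*123 = 26 + sqrt(14)*123 = 26 + 123*sqrt(14)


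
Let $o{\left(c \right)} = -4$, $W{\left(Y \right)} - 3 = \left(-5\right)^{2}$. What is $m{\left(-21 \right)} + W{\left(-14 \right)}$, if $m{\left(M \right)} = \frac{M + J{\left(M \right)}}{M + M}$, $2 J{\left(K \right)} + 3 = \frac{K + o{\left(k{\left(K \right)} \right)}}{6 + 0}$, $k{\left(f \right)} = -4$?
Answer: $\frac{14407}{504} \approx 28.585$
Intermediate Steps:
$W{\left(Y \right)} = 28$ ($W{\left(Y \right)} = 3 + \left(-5\right)^{2} = 3 + 25 = 28$)
$J{\left(K \right)} = - \frac{11}{6} + \frac{K}{12}$ ($J{\left(K \right)} = - \frac{3}{2} + \frac{\left(K - 4\right) \frac{1}{6 + 0}}{2} = - \frac{3}{2} + \frac{\left(-4 + K\right) \frac{1}{6}}{2} = - \frac{3}{2} + \frac{- \frac{2}{3} + \frac{K}{6}}{2} = - \frac{3}{2} + \left(- \frac{1}{3} + \frac{K}{12}\right) = - \frac{11}{6} + \frac{K}{12}$)
$m{\left(M \right)} = \frac{- \frac{11}{6} + \frac{13 M}{12}}{2 M}$ ($m{\left(M \right)} = \frac{M + \left(- \frac{11}{6} + \frac{M}{12}\right)}{M + M} = \frac{- \frac{11}{6} + \frac{13 M}{12}}{2 M}$)
$m{\left(-21 \right)} + W{\left(-14 \right)} = \frac{-22 + 13 \left(-21\right)}{24 \left(-21\right)} + 28 = \frac{1}{24} \left(- \frac{1}{21}\right) \left(-22 - 273\right) + 28 = \frac{1}{24} \left(- \frac{1}{21}\right) \left(-295\right) + 28 = \frac{295}{504} + 28 = \frac{14407}{504}$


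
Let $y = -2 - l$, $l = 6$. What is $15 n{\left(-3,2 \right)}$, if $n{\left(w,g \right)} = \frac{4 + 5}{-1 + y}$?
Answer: $-15$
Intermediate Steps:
$y = -8$ ($y = -2 - 6 = -8$)
$n{\left(w,g \right)} = -1$ ($n{\left(w,g \right)} = \frac{4 + 5}{-1 - 8} = \frac{9}{-9} = 9 \left(- \frac{1}{9}\right) = -1$)
$15 n{\left(-3,2 \right)} = 15 \left(-1\right) = -15$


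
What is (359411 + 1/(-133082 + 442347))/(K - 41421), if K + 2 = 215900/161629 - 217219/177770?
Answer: -638748497949051410856/73617129969121292873 ≈ -8.6766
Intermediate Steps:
K = -54193921411/28732787330 (K = -2 + (215900/161629 - 217219/177770) = -2 + 3271653249/28732787330 = -54193921411/28732787330 ≈ -1.8861)
(359411 + 1/(-133082 + 442347))/(K - 41421) = (359411 + 1/(-133082 + 442347))/(-54193921411/28732787330 - 41421) = (359411 + 1/309265)/(-1190194977917341/28732787330) = (359411 + 1/309265)*(-28732787330/1190194977917341) = (111153242916/309265)*(-28732787330/1190194977917341) = -638748497949051410856/73617129969121292873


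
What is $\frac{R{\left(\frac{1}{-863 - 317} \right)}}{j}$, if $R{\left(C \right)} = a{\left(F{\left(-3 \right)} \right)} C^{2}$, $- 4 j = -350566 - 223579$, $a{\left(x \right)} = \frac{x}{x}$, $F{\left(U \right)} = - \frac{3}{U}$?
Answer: $\frac{1}{199859874500} \approx 5.0035 \cdot 10^{-12}$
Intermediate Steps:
$a{\left(x \right)} = 1$
$j = \frac{574145}{4}$ ($j = - \frac{-350566 - 223579}{4} = \left(- \frac{1}{4}\right) \left(-574145\right) = \frac{574145}{4} \approx 1.4354 \cdot 10^{5}$)
$R{\left(C \right)} = C^{2}$ ($R{\left(C \right)} = 1 C^{2} = C^{2}$)
$\frac{R{\left(\frac{1}{-863 - 317} \right)}}{j} = \frac{\left(\frac{1}{-863 - 317}\right)^{2}}{\frac{574145}{4}} = \left(\frac{1}{-1180}\right)^{2} \cdot \frac{4}{574145} = \left(- \frac{1}{1180}\right)^{2} \cdot \frac{4}{574145} = \frac{1}{1392400} \cdot \frac{4}{574145} = \frac{1}{199859874500}$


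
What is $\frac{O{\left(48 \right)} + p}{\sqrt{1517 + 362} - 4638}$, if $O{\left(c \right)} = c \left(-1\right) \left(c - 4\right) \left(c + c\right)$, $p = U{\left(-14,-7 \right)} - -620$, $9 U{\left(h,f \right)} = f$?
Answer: $\frac{562495094}{12905499} + \frac{363839 \sqrt{1879}}{38716497} \approx 43.993$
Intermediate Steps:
$U{\left(h,f \right)} = \frac{f}{9}$
$p = \frac{5573}{9}$ ($p = \frac{1}{9} \left(-7\right) - -620 = - \frac{7}{9} + 620 = \frac{5573}{9} \approx 619.22$)
$O{\left(c \right)} = - 2 c^{2} \left(-4 + c\right)$ ($O{\left(c \right)} = - c \left(-4 + c\right) 2 c = - c 2 c \left(-4 + c\right) = - 2 c^{2} \left(-4 + c\right)$)
$\frac{O{\left(48 \right)} + p}{\sqrt{1517 + 362} - 4638} = \frac{2 \cdot 48^{2} \left(4 - 48\right) + \frac{5573}{9}}{\sqrt{1517 + 362} - 4638} = \frac{2 \cdot 2304 \left(4 - 48\right) + \frac{5573}{9}}{\sqrt{1879} - 4638} = \frac{2 \cdot 2304 \left(-44\right) + \frac{5573}{9}}{-4638 + \sqrt{1879}} = \frac{-202752 + \frac{5573}{9}}{-4638 + \sqrt{1879}} = - \frac{1819195}{9 \left(-4638 + \sqrt{1879}\right)}$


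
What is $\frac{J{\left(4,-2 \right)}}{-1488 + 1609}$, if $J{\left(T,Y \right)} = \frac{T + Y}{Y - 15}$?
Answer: $- \frac{2}{2057} \approx -0.00097229$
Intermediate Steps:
$J{\left(T,Y \right)} = \frac{T + Y}{-15 + Y}$
$\frac{J{\left(4,-2 \right)}}{-1488 + 1609} = \frac{\frac{1}{-15 - 2} \left(4 - 2\right)}{-1488 + 1609} = \frac{\frac{1}{-17} \cdot 2}{121} = \frac{\left(- \frac{1}{17}\right) 2}{121} = \frac{1}{121} \left(- \frac{2}{17}\right) = - \frac{2}{2057}$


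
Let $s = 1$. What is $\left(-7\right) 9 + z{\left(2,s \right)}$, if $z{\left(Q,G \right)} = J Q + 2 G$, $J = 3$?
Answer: $-55$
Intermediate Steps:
$z{\left(Q,G \right)} = 2 G + 3 Q$ ($z{\left(Q,G \right)} = 3 Q + 2 G = 2 G + 3 Q$)
$\left(-7\right) 9 + z{\left(2,s \right)} = \left(-7\right) 9 + \left(2 \cdot 1 + 3 \cdot 2\right) = -63 + \left(2 + 6\right) = -63 + 8 = -55$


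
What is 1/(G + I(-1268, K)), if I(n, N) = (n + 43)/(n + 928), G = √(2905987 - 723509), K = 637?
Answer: -16660/10091718247 + 4624*√2182478/10091718247 ≈ 0.00067525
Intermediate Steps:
G = √2182478 ≈ 1477.3
I(n, N) = (43 + n)/(928 + n)
1/(G + I(-1268, K)) = 1/(√2182478 + (43 - 1268)/(928 - 1268)) = 1/(√2182478 - 1225/(-340)) = 1/(√2182478 - 1/340*(-1225)) = 1/(√2182478 + 245/68) = 1/(245/68 + √2182478)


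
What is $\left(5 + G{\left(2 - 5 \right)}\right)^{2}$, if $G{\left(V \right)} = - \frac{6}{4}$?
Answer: $\frac{49}{4} \approx 12.25$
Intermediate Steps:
$G{\left(V \right)} = - \frac{3}{2}$ ($G{\left(V \right)} = - \frac{6}{4} = \left(-1\right) \frac{3}{2} = - \frac{3}{2}$)
$\left(5 + G{\left(2 - 5 \right)}\right)^{2} = \left(5 - \frac{3}{2}\right)^{2} = \left(\frac{7}{2}\right)^{2} = \frac{49}{4}$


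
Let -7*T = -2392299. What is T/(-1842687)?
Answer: -37973/204743 ≈ -0.18547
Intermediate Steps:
T = 341757 (T = -⅐*(-2392299) = 341757)
T/(-1842687) = 341757/(-1842687) = 341757*(-1/1842687) = -37973/204743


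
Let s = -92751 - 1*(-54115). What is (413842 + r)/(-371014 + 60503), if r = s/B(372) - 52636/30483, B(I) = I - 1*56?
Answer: -996297915653/747759238227 ≈ -1.3324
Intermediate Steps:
s = -38636 (s = -92751 + 54115 = -38636)
B(I) = -56 + I (B(I) = I - 56 = -56 + I)
r = -298593541/2408157 (r = -38636/(-56 + 372) - 52636/30483 = -38636/316 - 52636*1/30483 = -38636*1/316 - 52636/30483 = -9659/79 - 52636/30483 = -298593541/2408157 ≈ -123.99)
(413842 + r)/(-371014 + 60503) = (413842 - 298593541/2408157)/(-371014 + 60503) = (996297915653/2408157)/(-310511) = (996297915653/2408157)*(-1/310511) = -996297915653/747759238227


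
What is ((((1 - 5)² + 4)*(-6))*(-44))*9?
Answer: 47520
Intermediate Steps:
((((1 - 5)² + 4)*(-6))*(-44))*9 = ((((-4)² + 4)*(-6))*(-44))*9 = (((16 + 4)*(-6))*(-44))*9 = ((20*(-6))*(-44))*9 = -120*(-44)*9 = 5280*9 = 47520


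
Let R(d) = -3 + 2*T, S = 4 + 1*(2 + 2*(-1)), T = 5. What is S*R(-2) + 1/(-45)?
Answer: 1259/45 ≈ 27.978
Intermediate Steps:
S = 4 (S = 4 + 1*(2 - 2) = 4 + 1*0 = 4 + 0 = 4)
R(d) = 7 (R(d) = -3 + 2*5 = -3 + 10 = 7)
S*R(-2) + 1/(-45) = 4*7 + 1/(-45) = 28 - 1/45 = 1259/45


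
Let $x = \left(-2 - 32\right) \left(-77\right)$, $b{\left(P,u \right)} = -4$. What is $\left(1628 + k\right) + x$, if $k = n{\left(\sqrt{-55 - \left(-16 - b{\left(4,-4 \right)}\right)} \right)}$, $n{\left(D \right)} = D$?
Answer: $4246 + i \sqrt{43} \approx 4246.0 + 6.5574 i$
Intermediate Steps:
$x = 2618$ ($x = \left(-34\right) \left(-77\right) = 2618$)
$k = i \sqrt{43}$ ($k = \sqrt{-55 + \left(\left(22 - 4\right) - 6\right)} = \sqrt{-55 + \left(18 - 6\right)} = \sqrt{-55 + 12} = \sqrt{-43} = i \sqrt{43} \approx 6.5574 i$)
$\left(1628 + k\right) + x = \left(1628 + i \sqrt{43}\right) + 2618 = 4246 + i \sqrt{43}$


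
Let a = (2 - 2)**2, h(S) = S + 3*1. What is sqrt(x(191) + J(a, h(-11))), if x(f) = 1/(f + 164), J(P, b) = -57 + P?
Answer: I*sqrt(7183070)/355 ≈ 7.5496*I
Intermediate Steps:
h(S) = 3 + S (h(S) = S + 3 = 3 + S)
a = 0 (a = 0**2 = 0)
x(f) = 1/(164 + f)
sqrt(x(191) + J(a, h(-11))) = sqrt(1/(164 + 191) + (-57 + 0)) = sqrt(1/355 - 57) = sqrt(-20234/355) = I*sqrt(7183070)/355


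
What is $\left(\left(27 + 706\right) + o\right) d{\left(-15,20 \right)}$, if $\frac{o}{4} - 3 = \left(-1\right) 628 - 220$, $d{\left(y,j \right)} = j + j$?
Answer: $-105880$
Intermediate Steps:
$d{\left(y,j \right)} = 2 j$
$o = -3380$ ($o = 12 + 4 \left(\left(-1\right) 628 - 220\right) = 12 + 4 \left(-628 - 220\right) = 12 + 4 \left(-848\right) = 12 - 3392 = -3380$)
$\left(\left(27 + 706\right) + o\right) d{\left(-15,20 \right)} = \left(\left(27 + 706\right) - 3380\right) 2 \cdot 20 = \left(733 - 3380\right) 40 = \left(-2647\right) 40 = -105880$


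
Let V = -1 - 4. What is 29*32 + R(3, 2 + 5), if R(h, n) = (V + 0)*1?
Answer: 923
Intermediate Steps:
V = -5
R(h, n) = -5 (R(h, n) = (-5 + 0)*1 = -5*1 = -5)
29*32 + R(3, 2 + 5) = 29*32 - 5 = 928 - 5 = 923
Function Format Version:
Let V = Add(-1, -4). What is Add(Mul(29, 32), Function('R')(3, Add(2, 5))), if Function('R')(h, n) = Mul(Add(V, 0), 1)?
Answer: 923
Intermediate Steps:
V = -5
Function('R')(h, n) = -5 (Function('R')(h, n) = Mul(Add(-5, 0), 1) = Mul(-5, 1) = -5)
Add(Mul(29, 32), Function('R')(3, Add(2, 5))) = Add(Mul(29, 32), -5) = Add(928, -5) = 923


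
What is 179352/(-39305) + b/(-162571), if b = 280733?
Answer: -306806447/48777505 ≈ -6.2899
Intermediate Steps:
179352/(-39305) + b/(-162571) = 179352/(-39305) + 280733/(-162571) = 179352*(-1/39305) + 280733*(-1/162571) = -179352/39305 - 2143/1241 = -306806447/48777505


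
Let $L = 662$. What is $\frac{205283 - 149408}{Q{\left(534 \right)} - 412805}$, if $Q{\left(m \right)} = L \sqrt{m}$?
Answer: $- \frac{23065479375}{170173945729} - \frac{36989250 \sqrt{534}}{170173945729} \approx -0.14056$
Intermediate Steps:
$Q{\left(m \right)} = 662 \sqrt{m}$
$\frac{205283 - 149408}{Q{\left(534 \right)} - 412805} = \frac{205283 - 149408}{662 \sqrt{534} - 412805} = \frac{55875}{-412805 + 662 \sqrt{534}}$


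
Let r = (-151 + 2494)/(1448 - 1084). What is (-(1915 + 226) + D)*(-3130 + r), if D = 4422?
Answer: -2593444537/364 ≈ -7.1248e+6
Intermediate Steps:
r = 2343/364 ≈ 6.4368
(-(1915 + 226) + D)*(-3130 + r) = (-(1915 + 226) + 4422)*(-3130 + 2343/364) = (-1*2141 + 4422)*(-1136977/364) = (-2141 + 4422)*(-1136977/364) = 2281*(-1136977/364) = -2593444537/364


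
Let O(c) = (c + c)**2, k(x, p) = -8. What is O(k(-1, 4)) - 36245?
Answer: -35989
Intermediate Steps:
O(c) = 4*c**2 (O(c) = (2*c)**2 = 4*c**2)
O(k(-1, 4)) - 36245 = 4*(-8)**2 - 36245 = 4*64 - 36245 = 256 - 36245 = -35989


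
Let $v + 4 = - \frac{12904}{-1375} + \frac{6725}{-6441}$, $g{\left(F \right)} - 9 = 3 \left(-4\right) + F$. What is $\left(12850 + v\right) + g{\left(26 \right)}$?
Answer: $\frac{114046557664}{8856375} \approx 12877.0$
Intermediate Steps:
$g{\left(F \right)} = -3 + F$ ($g{\left(F \right)} = 9 + \left(3 \left(-4\right) + F\right) = 9 + \left(-12 + F\right) = -3 + F$)
$v = \frac{38442289}{8856375}$ ($v = -4 + \left(- \frac{12904}{-1375} + \frac{6725}{-6441}\right) = -4 + \left(\left(-12904\right) \left(- \frac{1}{1375}\right) + 6725 \left(- \frac{1}{6441}\right)\right) = -4 + \left(\frac{12904}{1375} - \frac{6725}{6441}\right) = -4 + \frac{73867789}{8856375} = \frac{38442289}{8856375} \approx 4.3406$)
$\left(12850 + v\right) + g{\left(26 \right)} = \left(12850 + \frac{38442289}{8856375}\right) + \left(-3 + 26\right) = \frac{113842861039}{8856375} + 23 = \frac{114046557664}{8856375}$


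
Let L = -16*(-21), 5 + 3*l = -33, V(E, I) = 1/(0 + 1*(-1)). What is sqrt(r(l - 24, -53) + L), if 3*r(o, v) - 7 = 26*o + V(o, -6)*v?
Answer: 2*sqrt(86)/3 ≈ 6.1824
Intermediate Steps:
V(E, I) = -1 (V(E, I) = 1/(0 - 1) = 1/(-1) = -1)
l = -38/3 (l = -5/3 + (1/3)*(-33) = -5/3 - 11 = -38/3 ≈ -12.667)
r(o, v) = 7/3 - v/3 + 26*o/3 (r(o, v) = 7/3 + (26*o - v)/3 = 7/3 + (-v + 26*o)/3 = 7/3 + (-v/3 + 26*o/3) = 7/3 - v/3 + 26*o/3)
L = 336
sqrt(r(l - 24, -53) + L) = sqrt((7/3 - 1/3*(-53) + 26*(-38/3 - 24)/3) + 336) = sqrt((7/3 + 53/3 + (26/3)*(-110/3)) + 336) = sqrt((7/3 + 53/3 - 2860/9) + 336) = sqrt(-2680/9 + 336) = sqrt(344/9) = 2*sqrt(86)/3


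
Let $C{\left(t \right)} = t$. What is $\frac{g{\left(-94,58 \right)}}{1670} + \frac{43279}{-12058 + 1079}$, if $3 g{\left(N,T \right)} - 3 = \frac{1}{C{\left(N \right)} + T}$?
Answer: $- \frac{7804625687}{1980172440} \approx -3.9414$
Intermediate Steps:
$g{\left(N,T \right)} = 1 + \frac{1}{3 \left(N + T\right)}$
$\frac{g{\left(-94,58 \right)}}{1670} + \frac{43279}{-12058 + 1079} = \frac{\frac{1}{-94 + 58} \left(\frac{1}{3} - 94 + 58\right)}{1670} + \frac{43279}{-12058 + 1079} = \frac{1}{-36} \left(- \frac{107}{3}\right) \frac{1}{1670} + \frac{43279}{-10979} = \left(- \frac{1}{36}\right) \left(- \frac{107}{3}\right) \frac{1}{1670} + 43279 \left(- \frac{1}{10979}\right) = \frac{107}{108} \cdot \frac{1}{1670} - \frac{43279}{10979} = \frac{107}{180360} - \frac{43279}{10979} = - \frac{7804625687}{1980172440}$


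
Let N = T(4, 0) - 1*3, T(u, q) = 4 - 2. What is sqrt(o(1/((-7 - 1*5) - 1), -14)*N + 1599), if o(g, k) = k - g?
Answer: 2*sqrt(68146)/13 ≈ 40.161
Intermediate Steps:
T(u, q) = 2
N = -1 (N = 2 - 1*3 = 2 - 3 = -1)
sqrt(o(1/((-7 - 1*5) - 1), -14)*N + 1599) = sqrt((-14 - 1/((-7 - 1*5) - 1))*(-1) + 1599) = sqrt((-14 - 1/((-7 - 5) - 1))*(-1) + 1599) = sqrt((-14 - 1/(-12 - 1))*(-1) + 1599) = sqrt((-14 - 1/(-13))*(-1) + 1599) = sqrt((-14 - 1*(-1/13))*(-1) + 1599) = sqrt((-14 + 1/13)*(-1) + 1599) = sqrt(-181/13*(-1) + 1599) = sqrt(181/13 + 1599) = sqrt(20968/13) = 2*sqrt(68146)/13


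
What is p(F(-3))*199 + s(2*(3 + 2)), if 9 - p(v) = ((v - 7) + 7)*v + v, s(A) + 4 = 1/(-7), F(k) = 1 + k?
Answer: 9722/7 ≈ 1388.9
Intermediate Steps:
s(A) = -29/7 (s(A) = -4 + 1/(-7) = -4 - ⅐ = -29/7)
p(v) = 9 - v - v² (p(v) = 9 - (((v - 7) + 7)*v + v) = 9 - (((-7 + v) + 7)*v + v) = 9 - (v*v + v) = 9 - (v² + v) = 9 - (v + v²) = 9 + (-v - v²) = 9 - v - v²)
p(F(-3))*199 + s(2*(3 + 2)) = (9 - (1 - 3) - (1 - 3)²)*199 - 29/7 = (9 - 1*(-2) - 1*(-2)²)*199 - 29/7 = (9 + 2 - 1*4)*199 - 29/7 = (9 + 2 - 4)*199 - 29/7 = 7*199 - 29/7 = 1393 - 29/7 = 9722/7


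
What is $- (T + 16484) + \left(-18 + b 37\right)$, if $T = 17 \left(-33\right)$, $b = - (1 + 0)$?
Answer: $-15978$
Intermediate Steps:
$b = -1$ ($b = \left(-1\right) 1 = -1$)
$T = -561$
$- (T + 16484) + \left(-18 + b 37\right) = - (-561 + 16484) - 55 = \left(-1\right) 15923 - 55 = -15923 - 55 = -15978$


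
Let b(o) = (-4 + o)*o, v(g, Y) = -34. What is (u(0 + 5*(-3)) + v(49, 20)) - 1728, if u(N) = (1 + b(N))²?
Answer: 80034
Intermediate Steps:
b(o) = o*(-4 + o)
u(N) = (1 + N*(-4 + N))²
(u(0 + 5*(-3)) + v(49, 20)) - 1728 = ((1 + (0 + 5*(-3))*(-4 + (0 + 5*(-3))))² - 34) - 1728 = ((1 + (0 - 15)*(-4 + (0 - 15)))² - 34) - 1728 = ((1 - 15*(-4 - 15))² - 34) - 1728 = ((1 - 15*(-19))² - 34) - 1728 = ((1 + 285)² - 34) - 1728 = (286² - 34) - 1728 = (81796 - 34) - 1728 = 81762 - 1728 = 80034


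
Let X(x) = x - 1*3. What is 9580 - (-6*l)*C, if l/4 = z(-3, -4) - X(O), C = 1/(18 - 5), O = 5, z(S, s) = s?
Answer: 124396/13 ≈ 9568.9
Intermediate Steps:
C = 1/13 ≈ 0.076923
X(x) = -3 + x (X(x) = x - 3 = -3 + x)
l = -24 (l = 4*(-4 - (-3 + 5)) = 4*(-4 - 1*2) = 4*(-4 - 2) = 4*(-6) = -24)
9580 - (-6*l)*C = 9580 - (-6*(-24))/13 = 9580 - 144/13 = 124396/13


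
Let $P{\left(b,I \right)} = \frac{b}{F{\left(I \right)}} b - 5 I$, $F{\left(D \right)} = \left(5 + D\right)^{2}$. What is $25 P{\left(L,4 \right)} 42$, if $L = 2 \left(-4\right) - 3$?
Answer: $- \frac{524650}{27} \approx -19431.0$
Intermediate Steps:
$L = -11$ ($L = -8 - 3 = -11$)
$P{\left(b,I \right)} = - 5 I + \frac{b^{2}}{\left(5 + I\right)^{2}}$ ($P{\left(b,I \right)} = \frac{b}{\left(5 + I\right)^{2}} b - 5 I = \frac{b^{2}}{\left(5 + I\right)^{2}} - 5 I = - 5 I + \frac{b^{2}}{\left(5 + I\right)^{2}}$)
$25 P{\left(L,4 \right)} 42 = 25 \left(\left(-5\right) 4 + \frac{\left(-11\right)^{2}}{\left(5 + 4\right)^{2}}\right) 42 = 25 \left(-20 + \frac{121}{81}\right) 42 = 25 \left(- \frac{1499}{81}\right) 42 = \left(- \frac{37475}{81}\right) 42 = - \frac{524650}{27}$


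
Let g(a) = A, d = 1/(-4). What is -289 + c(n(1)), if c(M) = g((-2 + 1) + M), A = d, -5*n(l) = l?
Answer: -1157/4 ≈ -289.25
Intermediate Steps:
d = -¼ ≈ -0.25000
n(l) = -l/5
A = -¼ ≈ -0.25000
g(a) = -¼
c(M) = -¼
-289 + c(n(1)) = -289 - ¼ = -1157/4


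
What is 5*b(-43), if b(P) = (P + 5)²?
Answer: 7220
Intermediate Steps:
b(P) = (5 + P)²
5*b(-43) = 5*(5 - 43)² = 5*(-38)² = 5*1444 = 7220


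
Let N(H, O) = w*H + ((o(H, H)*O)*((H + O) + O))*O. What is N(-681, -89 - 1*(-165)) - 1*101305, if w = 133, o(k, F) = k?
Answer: 2080606346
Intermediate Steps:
N(H, O) = 133*H + H*O²*(H + 2*O) (N(H, O) = 133*H + ((H*O)*((H + O) + O))*O = 133*H + ((H*O)*(H + 2*O))*O = 133*H + (H*O*(H + 2*O))*O = 133*H + H*O²*(H + 2*O))
N(-681, -89 - 1*(-165)) - 1*101305 = -681*(133 + 2*(-89 - 1*(-165))³ - 681*(-89 - 1*(-165))²) - 1*101305 = -681*(133 + 2*(-89 + 165)³ - 681*(-89 + 165)²) - 101305 = -681*(133 + 2*76³ - 681*76²) - 101305 = -681*(133 + 2*438976 - 681*5776) - 101305 = -681*(133 + 877952 - 3933456) - 101305 = -681*(-3055371) - 101305 = 2080707651 - 101305 = 2080606346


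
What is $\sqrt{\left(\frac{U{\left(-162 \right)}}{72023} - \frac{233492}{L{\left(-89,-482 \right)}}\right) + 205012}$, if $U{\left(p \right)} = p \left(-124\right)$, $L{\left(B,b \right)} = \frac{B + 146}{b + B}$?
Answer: $\frac{2 \sqrt{10718996495269168806}}{4105311} \approx 1595.0$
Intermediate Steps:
$L{\left(B,b \right)} = \frac{146 + B}{B + b}$
$U{\left(p \right)} = - 124 p$
$\sqrt{\left(\frac{U{\left(-162 \right)}}{72023} - \frac{233492}{L{\left(-89,-482 \right)}}\right) + 205012} = \sqrt{\left(\frac{\left(-124\right) \left(-162\right)}{72023} - \frac{233492}{\frac{1}{-89 - 482} \left(146 - 89\right)}\right) + 205012} = \sqrt{\left(20088 \cdot \frac{1}{72023} - \frac{233492}{\frac{1}{-571} \cdot 57}\right) + 205012} = \sqrt{\left(\frac{20088}{72023} - \frac{233492}{\left(- \frac{1}{571}\right) 57}\right) + 205012} = \sqrt{\left(\frac{20088}{72023} - \frac{233492}{- \frac{57}{571}}\right) + 205012} = \sqrt{\left(\frac{20088}{72023} - - \frac{133323932}{57}\right) + 205012} = \sqrt{\left(\frac{20088}{72023} + \frac{133323932}{57}\right) + 205012} = \sqrt{\frac{9602390699452}{4105311} + 205012} = \sqrt{\frac{10444028718184}{4105311}} = \frac{2 \sqrt{10718996495269168806}}{4105311}$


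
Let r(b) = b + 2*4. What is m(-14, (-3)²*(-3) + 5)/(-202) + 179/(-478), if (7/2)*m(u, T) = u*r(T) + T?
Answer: -209725/337946 ≈ -0.62059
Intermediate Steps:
r(b) = 8 + b (r(b) = b + 8 = 8 + b)
m(u, T) = 2*T/7 + 2*u*(8 + T)/7 (m(u, T) = 2*(u*(8 + T) + T)/7 = 2*(T + u*(8 + T))/7 = 2*T/7 + 2*u*(8 + T)/7)
m(-14, (-3)²*(-3) + 5)/(-202) + 179/(-478) = (2*((-3)²*(-3) + 5)/7 + (2/7)*(-14)*(8 + ((-3)²*(-3) + 5)))/(-202) + 179/(-478) = (2*(9*(-3) + 5)/7 + (2/7)*(-14)*(8 + (9*(-3) + 5)))*(-1/202) + 179*(-1/478) = (2*(-27 + 5)/7 + (2/7)*(-14)*(8 + (-27 + 5)))*(-1/202) - 179/478 = ((2/7)*(-22) + (2/7)*(-14)*(8 - 22))*(-1/202) - 179/478 = (-44/7 + (2/7)*(-14)*(-14))*(-1/202) - 179/478 = (-44/7 + 56)*(-1/202) - 179/478 = (348/7)*(-1/202) - 179/478 = -174/707 - 179/478 = -209725/337946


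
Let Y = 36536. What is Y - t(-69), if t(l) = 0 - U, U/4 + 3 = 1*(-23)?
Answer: 36432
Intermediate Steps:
U = -104 (U = -12 + 4*(1*(-23)) = -12 + 4*(-23) = -12 - 92 = -104)
t(l) = 104 (t(l) = 0 - 1*(-104) = 0 + 104 = 104)
Y - t(-69) = 36536 - 1*104 = 36536 - 104 = 36432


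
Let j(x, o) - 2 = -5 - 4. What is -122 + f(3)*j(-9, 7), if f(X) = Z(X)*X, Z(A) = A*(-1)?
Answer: -59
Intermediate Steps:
j(x, o) = -7 (j(x, o) = 2 + (-5 - 4) = 2 - 9 = -7)
Z(A) = -A
f(X) = -X**2 (f(X) = (-X)*X = -X**2)
-122 + f(3)*j(-9, 7) = -122 - 1*3**2*(-7) = -122 - 1*9*(-7) = -122 - 9*(-7) = -122 + 63 = -59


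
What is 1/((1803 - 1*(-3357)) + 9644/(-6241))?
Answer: 6241/32193916 ≈ 0.00019386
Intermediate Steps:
1/((1803 - 1*(-3357)) + 9644/(-6241)) = 1/((1803 + 3357) + 9644*(-1/6241)) = 1/(5160 - 9644/6241) = 1/(32193916/6241) = 6241/32193916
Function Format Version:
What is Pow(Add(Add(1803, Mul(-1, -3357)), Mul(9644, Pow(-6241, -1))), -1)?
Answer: Rational(6241, 32193916) ≈ 0.00019386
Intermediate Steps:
Pow(Add(Add(1803, Mul(-1, -3357)), Mul(9644, Pow(-6241, -1))), -1) = Pow(Add(Add(1803, 3357), Mul(9644, Rational(-1, 6241))), -1) = Pow(Add(5160, Rational(-9644, 6241)), -1) = Pow(Rational(32193916, 6241), -1) = Rational(6241, 32193916)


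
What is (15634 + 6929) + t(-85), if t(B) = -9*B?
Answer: 23328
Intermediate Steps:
(15634 + 6929) + t(-85) = (15634 + 6929) - 9*(-85) = 22563 + 765 = 23328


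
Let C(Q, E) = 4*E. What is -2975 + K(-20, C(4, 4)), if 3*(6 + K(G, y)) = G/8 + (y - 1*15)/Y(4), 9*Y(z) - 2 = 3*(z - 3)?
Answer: -89437/30 ≈ -2981.2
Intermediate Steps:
Y(z) = -7/9 + z/3 (Y(z) = 2/9 + (3*(z - 3))/9 = 2/9 + (3*(-3 + z))/9 = 2/9 + (-9 + 3*z)/9 = 2/9 + (-1 + z/3) = -7/9 + z/3)
K(G, y) = -15 + G/24 + 3*y/5 (K(G, y) = -6 + (G/8 + (y - 1*15)/(-7/9 + (⅓)*4))/3 = -6 + (G*(⅛) + (y - 15)/(-7/9 + 4/3))/3 = -6 + (G/8 + (-15 + y)/(5/9))/3 = -6 + (G/8 + (-15 + y)*(9/5))/3 = -6 + (G/8 + (-27 + 9*y/5))/3 = -6 + (-27 + G/8 + 9*y/5)/3 = -6 + (-9 + G/24 + 3*y/5) = -15 + G/24 + 3*y/5)
-2975 + K(-20, C(4, 4)) = -2975 + (-15 + (1/24)*(-20) + 3*(4*4)/5) = -2975 + (-15 - ⅚ + (⅗)*16) = -2975 + (-15 - ⅚ + 48/5) = -2975 - 187/30 = -89437/30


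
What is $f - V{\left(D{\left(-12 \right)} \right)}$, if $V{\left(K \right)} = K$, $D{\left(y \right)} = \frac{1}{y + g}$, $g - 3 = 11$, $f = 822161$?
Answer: $\frac{1644321}{2} \approx 8.2216 \cdot 10^{5}$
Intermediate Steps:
$g = 14$ ($g = 3 + 11 = 14$)
$D{\left(y \right)} = \frac{1}{14 + y}$ ($D{\left(y \right)} = \frac{1}{y + 14} = \frac{1}{14 + y}$)
$f - V{\left(D{\left(-12 \right)} \right)} = 822161 - \frac{1}{14 - 12} = 822161 - \frac{1}{2} = \frac{1644321}{2}$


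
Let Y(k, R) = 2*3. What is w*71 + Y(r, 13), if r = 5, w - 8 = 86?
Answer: 6680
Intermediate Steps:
w = 94 (w = 8 + 86 = 94)
Y(k, R) = 6
w*71 + Y(r, 13) = 94*71 + 6 = 6674 + 6 = 6680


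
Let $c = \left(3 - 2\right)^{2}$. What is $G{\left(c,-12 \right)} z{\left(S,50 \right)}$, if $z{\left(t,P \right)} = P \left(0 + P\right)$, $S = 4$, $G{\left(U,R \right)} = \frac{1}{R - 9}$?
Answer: $- \frac{2500}{21} \approx -119.05$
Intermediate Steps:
$c = 1$ ($c = 1^{2} = 1$)
$G{\left(U,R \right)} = \frac{1}{-9 + R}$
$z{\left(t,P \right)} = P^{2}$ ($z{\left(t,P \right)} = P P = P^{2}$)
$G{\left(c,-12 \right)} z{\left(S,50 \right)} = \frac{50^{2}}{-9 - 12} = \frac{1}{-21} \cdot 2500 = \left(- \frac{1}{21}\right) 2500 = - \frac{2500}{21}$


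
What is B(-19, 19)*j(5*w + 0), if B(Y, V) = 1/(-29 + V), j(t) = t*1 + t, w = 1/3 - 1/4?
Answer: -1/12 ≈ -0.083333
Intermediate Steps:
w = 1/12 (w = 1*(⅓) - 1*¼ = ⅓ - ¼ = 1/12 ≈ 0.083333)
j(t) = 2*t (j(t) = t + t = 2*t)
B(-19, 19)*j(5*w + 0) = (2*(5*(1/12) + 0))/(-29 + 19) = (2*(5/12 + 0))/(-10) = -5/(5*12) = -⅒*⅚ = -1/12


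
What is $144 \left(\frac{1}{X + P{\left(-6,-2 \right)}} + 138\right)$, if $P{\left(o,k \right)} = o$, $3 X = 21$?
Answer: $20016$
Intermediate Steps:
$X = 7$ ($X = \frac{1}{3} \cdot 21 = 7$)
$144 \left(\frac{1}{X + P{\left(-6,-2 \right)}} + 138\right) = 144 \left(\frac{1}{7 - 6} + 138\right) = 144 \left(1^{-1} + 138\right) = 144 \left(1 + 138\right) = 144 \cdot 139 = 20016$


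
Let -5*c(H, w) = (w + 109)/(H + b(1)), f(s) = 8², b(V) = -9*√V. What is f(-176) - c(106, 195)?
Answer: 31344/485 ≈ 64.627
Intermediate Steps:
f(s) = 64
c(H, w) = -(109 + w)/(5*(-9 + H)) (c(H, w) = -(w + 109)/(5*(H - 9*√1)) = -(109 + w)/(5*(H - 9*1)) = -(109 + w)/(5*(H - 9)) = -(109 + w)/(5*(-9 + H)))
f(-176) - c(106, 195) = 64 - (-109 - 1*195)/(5*(-9 + 106)) = 64 - (-109 - 195)/(5*97) = 64 - (-304)/(5*97) = 64 - 1*(-304/485) = 64 + 304/485 = 31344/485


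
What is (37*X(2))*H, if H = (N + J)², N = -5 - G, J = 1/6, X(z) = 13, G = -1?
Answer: 254449/36 ≈ 7068.0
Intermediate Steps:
J = ⅙ ≈ 0.16667
N = -4 (N = -5 - 1*(-1) = -5 + 1 = -4)
H = 529/36 (H = (-4 + ⅙)² = (-23/6)² = 529/36 ≈ 14.694)
(37*X(2))*H = (37*13)*(529/36) = 481*(529/36) = 254449/36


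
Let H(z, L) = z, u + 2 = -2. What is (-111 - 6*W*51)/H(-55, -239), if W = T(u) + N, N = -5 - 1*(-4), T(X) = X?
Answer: -129/5 ≈ -25.800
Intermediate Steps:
u = -4 (u = -2 - 2 = -4)
N = -1 (N = -5 + 4 = -1)
W = -5 (W = -4 - 1 = -5)
(-111 - 6*W*51)/H(-55, -239) = (-111 - 6*(-5)*51)/(-55) = (-111 + 30*51)*(-1/55) = (-111 + 1530)*(-1/55) = 1419*(-1/55) = -129/5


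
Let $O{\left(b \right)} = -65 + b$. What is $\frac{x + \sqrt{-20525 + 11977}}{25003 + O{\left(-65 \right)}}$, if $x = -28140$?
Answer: $- \frac{9380}{8291} + \frac{2 i \sqrt{2137}}{24873} \approx -1.1313 + 0.0037171 i$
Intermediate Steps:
$\frac{x + \sqrt{-20525 + 11977}}{25003 + O{\left(-65 \right)}} = \frac{-28140 + \sqrt{-20525 + 11977}}{25003 - 130} = \frac{-28140 + \sqrt{-8548}}{25003 - 130} = \frac{-28140 + 2 i \sqrt{2137}}{24873} = \left(-28140 + 2 i \sqrt{2137}\right) \frac{1}{24873} = - \frac{9380}{8291} + \frac{2 i \sqrt{2137}}{24873}$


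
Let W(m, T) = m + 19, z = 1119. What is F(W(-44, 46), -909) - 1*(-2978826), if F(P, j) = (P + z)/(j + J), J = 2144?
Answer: 3678851204/1235 ≈ 2.9788e+6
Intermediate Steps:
W(m, T) = 19 + m
F(P, j) = (1119 + P)/(2144 + j) (F(P, j) = (P + 1119)/(j + 2144) = (1119 + P)/(2144 + j))
F(W(-44, 46), -909) - 1*(-2978826) = (1119 + (19 - 44))/(2144 - 909) - 1*(-2978826) = (1119 - 25)/1235 + 2978826 = (1/1235)*1094 + 2978826 = 1094/1235 + 2978826 = 3678851204/1235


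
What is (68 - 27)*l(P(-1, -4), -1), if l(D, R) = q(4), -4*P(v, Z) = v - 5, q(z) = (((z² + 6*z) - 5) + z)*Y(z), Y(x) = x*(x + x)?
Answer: 51168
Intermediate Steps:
Y(x) = 2*x² (Y(x) = x*(2*x) = 2*x²)
q(z) = 2*z²*(-5 + z² + 7*z) (q(z) = (((z² + 6*z) - 5) + z)*(2*z²) = ((-5 + z² + 6*z) + z)*(2*z²) = (-5 + z² + 7*z)*(2*z²) = 2*z²*(-5 + z² + 7*z))
P(v, Z) = 5/4 - v/4 (P(v, Z) = -(v - 5)/4 = -(-5 + v)/4 = 5/4 - v/4)
l(D, R) = 1248 (l(D, R) = 2*4²*(-5 + 4² + 7*4) = 2*16*(-5 + 16 + 28) = 2*16*39 = 1248)
(68 - 27)*l(P(-1, -4), -1) = (68 - 27)*1248 = 41*1248 = 51168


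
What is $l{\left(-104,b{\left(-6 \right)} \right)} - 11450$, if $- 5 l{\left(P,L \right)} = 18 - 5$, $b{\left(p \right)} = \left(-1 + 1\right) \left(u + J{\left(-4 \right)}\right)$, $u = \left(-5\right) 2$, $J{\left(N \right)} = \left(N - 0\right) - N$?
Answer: $- \frac{57263}{5} \approx -11453.0$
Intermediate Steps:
$J{\left(N \right)} = 0$ ($J{\left(N \right)} = \left(N + 0\right) - N = N - N = 0$)
$u = -10$
$b{\left(p \right)} = 0$ ($b{\left(p \right)} = \left(-1 + 1\right) \left(-10 + 0\right) = 0 \left(-10\right) = 0$)
$l{\left(P,L \right)} = - \frac{13}{5}$ ($l{\left(P,L \right)} = - \frac{18 - 5}{5} = \left(- \frac{1}{5}\right) 13 = - \frac{13}{5}$)
$l{\left(-104,b{\left(-6 \right)} \right)} - 11450 = - \frac{13}{5} - 11450 = - \frac{57263}{5}$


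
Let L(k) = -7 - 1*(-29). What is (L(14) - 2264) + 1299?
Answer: -943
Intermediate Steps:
L(k) = 22 (L(k) = -7 + 29 = 22)
(L(14) - 2264) + 1299 = (22 - 2264) + 1299 = -2242 + 1299 = -943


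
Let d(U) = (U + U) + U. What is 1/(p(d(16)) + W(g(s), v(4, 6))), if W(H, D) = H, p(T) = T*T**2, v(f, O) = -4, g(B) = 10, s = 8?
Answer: 1/110602 ≈ 9.0414e-6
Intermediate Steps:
d(U) = 3*U (d(U) = 2*U + U = 3*U)
p(T) = T**3
1/(p(d(16)) + W(g(s), v(4, 6))) = 1/((3*16)**3 + 10) = 1/(48**3 + 10) = 1/(110592 + 10) = 1/110602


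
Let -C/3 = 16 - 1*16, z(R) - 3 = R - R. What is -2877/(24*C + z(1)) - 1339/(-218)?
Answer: -207723/218 ≈ -952.86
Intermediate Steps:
z(R) = 3 (z(R) = 3 + (R - R) = 3 + 0 = 3)
C = 0 (C = -3*(16 - 1*16) = -3*(16 - 16) = -3*0 = 0)
-2877/(24*C + z(1)) - 1339/(-218) = -2877/(24*0 + 3) - 1339/(-218) = -2877/(0 + 3) - 1339*(-1/218) = -2877/3 + 1339/218 = -2877*1/3 + 1339/218 = -959 + 1339/218 = -207723/218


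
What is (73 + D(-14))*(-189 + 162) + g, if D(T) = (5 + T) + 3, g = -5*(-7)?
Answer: -1774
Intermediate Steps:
g = 35
D(T) = 8 + T
(73 + D(-14))*(-189 + 162) + g = (73 + (8 - 14))*(-189 + 162) + 35 = (73 - 6)*(-27) + 35 = 67*(-27) + 35 = -1809 + 35 = -1774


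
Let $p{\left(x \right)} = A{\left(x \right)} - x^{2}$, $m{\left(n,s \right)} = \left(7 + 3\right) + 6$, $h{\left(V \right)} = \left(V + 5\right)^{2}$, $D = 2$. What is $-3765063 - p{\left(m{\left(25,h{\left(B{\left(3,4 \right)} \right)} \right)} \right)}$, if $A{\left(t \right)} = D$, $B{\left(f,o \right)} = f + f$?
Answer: $-3764809$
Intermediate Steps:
$B{\left(f,o \right)} = 2 f$
$h{\left(V \right)} = \left(5 + V\right)^{2}$
$A{\left(t \right)} = 2$
$m{\left(n,s \right)} = 16$ ($m{\left(n,s \right)} = 10 + 6 = 16$)
$p{\left(x \right)} = 2 - x^{2}$
$-3765063 - p{\left(m{\left(25,h{\left(B{\left(3,4 \right)} \right)} \right)} \right)} = -3765063 - \left(2 - 16^{2}\right) = -3765063 - \left(2 - 256\right) = -3765063 - -254 = -3765063 + 254 = -3764809$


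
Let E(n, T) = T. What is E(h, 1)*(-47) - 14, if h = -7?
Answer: -61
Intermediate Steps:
E(h, 1)*(-47) - 14 = 1*(-47) - 14 = -47 - 14 = -61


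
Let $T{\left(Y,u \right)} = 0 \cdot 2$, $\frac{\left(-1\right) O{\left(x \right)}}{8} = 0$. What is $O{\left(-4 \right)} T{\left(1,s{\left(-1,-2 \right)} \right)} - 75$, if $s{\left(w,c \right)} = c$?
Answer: $-75$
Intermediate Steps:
$O{\left(x \right)} = 0$ ($O{\left(x \right)} = \left(-8\right) 0 = 0$)
$T{\left(Y,u \right)} = 0$
$O{\left(-4 \right)} T{\left(1,s{\left(-1,-2 \right)} \right)} - 75 = 0 \cdot 0 - 75 = 0 - 75 = -75$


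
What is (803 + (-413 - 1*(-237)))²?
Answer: 393129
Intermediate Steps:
(803 + (-413 - 1*(-237)))² = (803 + (-413 + 237))² = (803 - 176)² = 627² = 393129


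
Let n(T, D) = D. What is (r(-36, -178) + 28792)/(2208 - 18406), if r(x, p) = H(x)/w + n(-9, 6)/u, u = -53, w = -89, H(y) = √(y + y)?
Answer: -762985/429247 + 3*I*√2/720811 ≈ -1.7775 + 5.8859e-6*I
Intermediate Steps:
H(y) = √2*√y (H(y) = √(2*y) = √2*√y)
r(x, p) = -6/53 - √2*√x/89 (r(x, p) = (√2*√x)/(-89) + 6/(-53) = (√2*√x)*(-1/89) + 6*(-1/53) = -√2*√x/89 - 6/53 = -6/53 - √2*√x/89)
(r(-36, -178) + 28792)/(2208 - 18406) = ((-6/53 - √2*√(-36)/89) + 28792)/(2208 - 18406) = ((-6/53 - √2*6*I/89) + 28792)/(-16198) = ((-6/53 - 6*I*√2/89) + 28792)*(-1/16198) = (1525970/53 - 6*I*√2/89)*(-1/16198) = -762985/429247 + 3*I*√2/720811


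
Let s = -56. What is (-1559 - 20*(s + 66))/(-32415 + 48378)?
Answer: -1759/15963 ≈ -0.11019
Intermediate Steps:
(-1559 - 20*(s + 66))/(-32415 + 48378) = (-1559 - 20*(-56 + 66))/(-32415 + 48378) = (-1559 - 20*10)/15963 = (-1559 - 200)*(1/15963) = -1759*1/15963 = -1759/15963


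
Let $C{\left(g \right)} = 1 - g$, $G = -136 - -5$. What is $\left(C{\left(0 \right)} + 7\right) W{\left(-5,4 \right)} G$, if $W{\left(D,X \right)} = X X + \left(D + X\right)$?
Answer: $-15720$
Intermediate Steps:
$G = -131$ ($G = -136 + 5 = -131$)
$W{\left(D,X \right)} = D + X + X^{2}$ ($W{\left(D,X \right)} = X^{2} + \left(D + X\right) = D + X + X^{2}$)
$\left(C{\left(0 \right)} + 7\right) W{\left(-5,4 \right)} G = \left(\left(1 - 0\right) + 7\right) \left(-5 + 4 + 4^{2}\right) \left(-131\right) = \left(\left(1 + 0\right) + 7\right) \left(-5 + 4 + 16\right) \left(-131\right) = \left(1 + 7\right) 15 \left(-131\right) = 8 \cdot 15 \left(-131\right) = 120 \left(-131\right) = -15720$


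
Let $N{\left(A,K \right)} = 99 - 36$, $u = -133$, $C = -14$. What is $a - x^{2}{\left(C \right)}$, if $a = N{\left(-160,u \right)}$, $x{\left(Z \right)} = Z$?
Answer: $-133$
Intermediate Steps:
$N{\left(A,K \right)} = 63$ ($N{\left(A,K \right)} = 99 - 36 = 63$)
$a = 63$
$a - x^{2}{\left(C \right)} = 63 - \left(-14\right)^{2} = 63 - 196 = -133$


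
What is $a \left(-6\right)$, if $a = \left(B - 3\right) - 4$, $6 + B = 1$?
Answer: $72$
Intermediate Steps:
$B = -5$ ($B = -6 + 1 = -5$)
$a = -12$ ($a = \left(-5 - 3\right) - 4 = -8 - 4 = -12$)
$a \left(-6\right) = \left(-12\right) \left(-6\right) = 72$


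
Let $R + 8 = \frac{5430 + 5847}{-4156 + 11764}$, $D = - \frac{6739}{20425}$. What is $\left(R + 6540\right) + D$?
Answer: $\frac{338402917071}{51797800} \approx 6533.1$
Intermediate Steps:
$D = - \frac{6739}{20425}$ ($D = \left(-6739\right) \frac{1}{20425} = - \frac{6739}{20425} \approx -0.32994$)
$R = - \frac{16529}{2536}$ ($R = -8 + \frac{5430 + 5847}{-4156 + 11764} = -8 + \frac{11277}{7608} = -8 + 11277 \cdot \frac{1}{7608} = -8 + \frac{3759}{2536} = - \frac{16529}{2536} \approx -6.5177$)
$\left(R + 6540\right) + D = \left(- \frac{16529}{2536} + 6540\right) - \frac{6739}{20425} = \frac{16568911}{2536} - \frac{6739}{20425} = \frac{338402917071}{51797800}$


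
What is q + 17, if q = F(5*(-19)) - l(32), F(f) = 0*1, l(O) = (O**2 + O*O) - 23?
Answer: -2008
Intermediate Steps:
l(O) = -23 + 2*O**2 (l(O) = (O**2 + O**2) - 23 = 2*O**2 - 23 = -23 + 2*O**2)
F(f) = 0
q = -2025 (q = 0 - (-23 + 2*32**2) = 0 - (-23 + 2*1024) = 0 - (-23 + 2048) = 0 - 1*2025 = 0 - 2025 = -2025)
q + 17 = -2025 + 17 = -2008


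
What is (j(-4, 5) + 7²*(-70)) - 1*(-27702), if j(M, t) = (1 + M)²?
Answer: 24281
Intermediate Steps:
(j(-4, 5) + 7²*(-70)) - 1*(-27702) = ((1 - 4)² + 7²*(-70)) - 1*(-27702) = ((-3)² + 49*(-70)) + 27702 = (9 - 3430) + 27702 = -3421 + 27702 = 24281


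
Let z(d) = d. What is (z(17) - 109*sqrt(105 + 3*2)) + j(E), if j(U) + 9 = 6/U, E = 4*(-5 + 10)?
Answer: 83/10 - 109*sqrt(111) ≈ -1140.1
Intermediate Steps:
E = 20 (E = 4*5 = 20)
j(U) = -9 + 6/U
(z(17) - 109*sqrt(105 + 3*2)) + j(E) = (17 - 109*sqrt(105 + 3*2)) + (-9 + 6/20) = (17 - 109*sqrt(105 + 6)) + (-9 + 6*(1/20)) = (17 - 109*sqrt(111)) + (-9 + 3/10) = (17 - 109*sqrt(111)) - 87/10 = 83/10 - 109*sqrt(111)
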